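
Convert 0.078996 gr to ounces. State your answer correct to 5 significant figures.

0.00018056 ounces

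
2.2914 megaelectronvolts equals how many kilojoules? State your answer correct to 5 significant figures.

3.6712e-16 kJ

1 megaelectronvolt = 1.60218e-16 kJ.
So 2.2914 × 1.60218e-16 ≈ 3.6712e-16 kJ.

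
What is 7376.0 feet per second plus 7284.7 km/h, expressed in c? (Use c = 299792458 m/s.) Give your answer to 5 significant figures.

1.4249 × 10^-5 c

7376.0 ft/s = 7.49920 × 10^-6 c and 7284.7 km/h = 6.74976 × 10^-6 c.
7.49920 × 10^-6 + 6.74976 × 10^-6 ≈ 1.4249 × 10^-5 c.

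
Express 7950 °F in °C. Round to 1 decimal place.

°C = (°F − 32) × 5/9.
Applying the formula gives 4398.9 °C.

4398.9 °C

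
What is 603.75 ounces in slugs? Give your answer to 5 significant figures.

1 oz = 0.00194256 slug.
So 603.75 × 0.00194256 ≈ 1.1728 slug.

1.1728 slug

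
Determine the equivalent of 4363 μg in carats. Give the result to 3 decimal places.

0.022 ct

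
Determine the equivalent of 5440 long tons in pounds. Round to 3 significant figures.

1.22 × 10^7 pounds

1 long ton = 2240.00 pounds.
So 5440 × 2240.00 ≈ 1.22 × 10^7 lb.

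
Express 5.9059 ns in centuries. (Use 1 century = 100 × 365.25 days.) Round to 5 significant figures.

1.8715 × 10^-18 centuries

1 ns = 3.16881 × 10^-19 century.
So 5.9059 × 3.16881 × 10^-19 ≈ 1.8715 × 10^-18 century.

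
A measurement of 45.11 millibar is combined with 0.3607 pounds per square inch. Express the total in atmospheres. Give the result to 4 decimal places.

0.0691 atm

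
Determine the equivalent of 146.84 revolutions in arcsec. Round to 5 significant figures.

1 revolution = 1.29600 × 10^6 arcsec.
So 146.84 × 1.29600 × 10^6 ≈ 1.9030 × 10^8 arcsec.

1.9030 × 10^8 arcsec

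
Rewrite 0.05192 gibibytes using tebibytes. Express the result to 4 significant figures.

5.070e-5 TiB

1 GiB = 0.0009765625 tebibytes.
0.05192 × 0.0009765625 ≈ 5.070e-5 TiB.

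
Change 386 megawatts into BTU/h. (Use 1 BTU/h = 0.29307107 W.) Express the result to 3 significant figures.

1.32 × 10^9 BTU/h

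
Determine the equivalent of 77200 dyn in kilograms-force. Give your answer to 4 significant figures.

1 dyne = 1.01972 × 10^-6 kilograms-force.
77200 × 1.01972 × 10^-6 ≈ 0.07872 kgf.

0.07872 kilograms-force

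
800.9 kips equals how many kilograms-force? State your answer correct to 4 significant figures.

363300 kgf

1 kip = 453.592 kilograms-force.
800.9 × 453.592 ≈ 363300 kgf.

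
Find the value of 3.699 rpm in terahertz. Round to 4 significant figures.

6.165 × 10^-14 THz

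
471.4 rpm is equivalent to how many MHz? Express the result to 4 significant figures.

7.857e-6 megahertz

1 revolution per minute = 1.66667e-8 MHz.
Thus 471.4 × 1.66667e-8 ≈ 7.857e-6 MHz.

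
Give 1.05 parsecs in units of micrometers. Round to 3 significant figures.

1 parsec = 3.08568e+22 μm.
Thus 1.05 × 3.08568e+22 ≈ 3.24e+22 μm.

3.24e+22 micrometers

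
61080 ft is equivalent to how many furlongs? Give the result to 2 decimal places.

92.55 furlong

1 foot = 0.00151515 furlong.
61080 × 0.00151515 ≈ 92.55 furlong.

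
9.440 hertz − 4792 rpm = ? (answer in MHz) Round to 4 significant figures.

-7.043 × 10^-5 MHz

9.440 Hz = 9.44000 × 10^-6 MHz and 4792 rpm = 7.98667 × 10^-5 MHz.
9.44000 × 10^-6 − 7.98667 × 10^-5 ≈ -7.043 × 10^-5 MHz.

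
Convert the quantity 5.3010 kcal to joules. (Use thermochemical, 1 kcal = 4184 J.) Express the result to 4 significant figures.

1 kcal = 4184.00 J.
So 5.3010 × 4184.00 ≈ 22180 J.

22180 J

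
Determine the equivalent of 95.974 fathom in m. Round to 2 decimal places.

1 fathom = 1.82880 meters.
Thus 95.974 × 1.82880 ≈ 175.52 m.

175.52 m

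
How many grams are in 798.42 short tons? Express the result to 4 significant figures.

1 short ton = 907185 g.
798.42 × 907185 ≈ 7.243e+8 g.

7.243e+8 grams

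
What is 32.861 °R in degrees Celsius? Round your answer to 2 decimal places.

-254.89 °C

°R = (°C + 273.15) × 9/5.
Applying the formula gives -254.89 °C.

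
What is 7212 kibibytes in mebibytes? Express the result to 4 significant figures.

7.043 MiB

1 kibibyte = 0.0009765625 mebibytes.
7212 × 0.0009765625 ≈ 7.043 MiB.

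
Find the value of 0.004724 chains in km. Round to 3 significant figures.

1 chain = 0.0201168 km.
Thus 0.004724 × 0.0201168 ≈ 9.50e-5 km.

9.50e-5 km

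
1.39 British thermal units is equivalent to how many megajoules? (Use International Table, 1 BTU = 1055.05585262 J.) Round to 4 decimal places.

0.0015 MJ

1 BTU = 0.00105506 megajoules.
Thus 1.39 × 0.00105506 ≈ 0.0015 MJ.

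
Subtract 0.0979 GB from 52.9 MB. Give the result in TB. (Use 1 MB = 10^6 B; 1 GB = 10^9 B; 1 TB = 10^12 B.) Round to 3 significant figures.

52.9 MB = 5.29000 × 10^-5 TB and 0.0979 GB = 9.79000 × 10^-5 TB.
5.29000 × 10^-5 − 9.79000 × 10^-5 ≈ -4.50 × 10^-5 TB.

-4.50 × 10^-5 terabytes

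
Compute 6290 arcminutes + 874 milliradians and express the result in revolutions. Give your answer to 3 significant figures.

6290 arcmin = 0.291204 rev and 874 mrad = 0.139101 rev.
0.291204 + 0.139101 ≈ 0.430 rev.

0.430 rev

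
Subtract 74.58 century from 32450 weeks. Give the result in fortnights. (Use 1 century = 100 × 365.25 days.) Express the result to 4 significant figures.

-178300 fortnight

32450 wk = 16225.0 fortnight and 74.58 century = 194574 fortnight.
16225.0 − 194574 ≈ -178300 fortnight.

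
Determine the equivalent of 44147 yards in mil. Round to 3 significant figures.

1.59e+9 mil

1 yd = 36000.0 mil.
Then 44147 × 36000.0 ≈ 1.59e+9 mil.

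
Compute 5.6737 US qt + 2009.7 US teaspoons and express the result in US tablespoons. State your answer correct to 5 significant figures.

1033.0 US tbsp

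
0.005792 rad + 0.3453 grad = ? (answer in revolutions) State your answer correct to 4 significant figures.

0.005792 rad = 0.000921825 rev and 0.3453 grad = 0.000863250 rev.
0.000921825 + 0.000863250 ≈ 0.001785 rev.

0.001785 rev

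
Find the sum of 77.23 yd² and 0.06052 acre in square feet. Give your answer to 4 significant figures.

3331 ft²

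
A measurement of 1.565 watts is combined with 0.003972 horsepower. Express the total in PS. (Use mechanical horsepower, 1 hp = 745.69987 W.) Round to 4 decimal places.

0.0062 metric horsepower

1.565 W = 0.00212781 PS and 0.003972 hp = 0.00402709 PS.
0.00212781 + 0.00402709 ≈ 0.0062 PS.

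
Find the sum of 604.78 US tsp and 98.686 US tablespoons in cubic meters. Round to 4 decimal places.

604.78 US tsp = 0.00298091 m³ and 98.686 US tbsp = 0.00145925 m³.
0.00298091 + 0.00145925 ≈ 0.0044 m³.

0.0044 m³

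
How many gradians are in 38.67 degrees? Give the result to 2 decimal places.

1 degree = 1.11111 grad.
38.67 × 1.11111 ≈ 42.97 grad.

42.97 grad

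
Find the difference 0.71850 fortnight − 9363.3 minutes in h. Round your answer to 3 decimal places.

85.361 h

0.71850 fortnight = 241.416 h and 9363.3 min = 156.055 h.
241.416 − 156.055 ≈ 85.361 h.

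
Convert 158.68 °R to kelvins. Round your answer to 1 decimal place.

°R = K × 9/5.
Applying the formula gives 88.2 K.

88.2 K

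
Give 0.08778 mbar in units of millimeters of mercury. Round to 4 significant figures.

1 millibar = 0.750062 mmHg.
0.08778 × 0.750062 ≈ 0.06584 mmHg.

0.06584 millimeters of mercury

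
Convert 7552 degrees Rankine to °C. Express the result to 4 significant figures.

3922 °C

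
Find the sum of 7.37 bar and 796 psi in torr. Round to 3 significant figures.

7.37 bar = 5527.95 torr and 796 psi = 41165.1 torr.
5527.95 + 41165.1 ≈ 46700 torr.

46700 torr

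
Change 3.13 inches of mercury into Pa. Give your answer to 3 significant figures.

10600 Pa

1 inch of mercury = 3386.39 Pa.
3.13 × 3386.39 ≈ 10600 Pa.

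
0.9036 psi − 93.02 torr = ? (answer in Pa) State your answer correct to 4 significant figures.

-6172 pascals

0.9036 psi = 6230.103 Pa and 93.02 torr = 12401.65 Pa.
6230.103 − 12401.65 ≈ -6172 Pa.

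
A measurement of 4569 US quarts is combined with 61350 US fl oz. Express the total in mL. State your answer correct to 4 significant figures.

4569 US qt = 4.32389e+6 mL and 61350 US fl oz = 1.81434e+6 mL.
4.32389e+6 + 1.81434e+6 ≈ 6.138e+6 mL.

6.138e+6 milliliters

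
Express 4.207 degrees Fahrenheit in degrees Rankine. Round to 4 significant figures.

°R = °F + 459.67.
Applying the formula gives 463.9 °R.

463.9 °R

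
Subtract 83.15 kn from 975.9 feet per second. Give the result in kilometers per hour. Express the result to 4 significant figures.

975.9 ft/s = 1070.84 km/h and 83.15 kn = 153.994 km/h.
1070.84 − 153.994 ≈ 916.8 km/h.

916.8 kilometers per hour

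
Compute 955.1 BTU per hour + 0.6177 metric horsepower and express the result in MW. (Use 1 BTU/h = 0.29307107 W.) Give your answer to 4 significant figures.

0.0007342 MW

955.1 BTU/h = 0.000279912 MW and 0.6177 PS = 0.000454318 MW.
0.000279912 + 0.000454318 ≈ 0.0007342 MW.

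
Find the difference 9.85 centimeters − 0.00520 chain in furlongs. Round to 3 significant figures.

-3.04e-5 furlongs

9.85 cm = 0.000489640 furlong and 0.00520 chain = 0.000520000 furlong.
0.000489640 − 0.000520000 ≈ -3.04e-5 furlong.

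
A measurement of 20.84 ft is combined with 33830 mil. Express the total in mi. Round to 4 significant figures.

0.004481 miles

20.84 ft = 0.00394697 mi and 33830 mil = 0.000533933 mi.
0.00394697 + 0.000533933 ≈ 0.004481 mi.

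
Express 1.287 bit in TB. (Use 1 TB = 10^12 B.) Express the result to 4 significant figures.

1.609e-13 terabytes

1 bit = 1.25000e-13 TB.
1.287 × 1.25000e-13 ≈ 1.609e-13 TB.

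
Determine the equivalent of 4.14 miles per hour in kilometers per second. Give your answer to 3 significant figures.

1 mph = 0.000447040 kilometers per second.
4.14 × 0.000447040 ≈ 0.00185 km/s.

0.00185 km/s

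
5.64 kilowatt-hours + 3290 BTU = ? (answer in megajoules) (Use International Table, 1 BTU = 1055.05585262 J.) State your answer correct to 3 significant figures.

23.8 MJ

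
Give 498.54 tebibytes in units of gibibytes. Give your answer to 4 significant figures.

510500 GiB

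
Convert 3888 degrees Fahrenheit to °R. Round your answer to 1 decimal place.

4347.7 degrees Rankine

°R = °F + 459.67.
Applying the formula gives 4347.7 °R.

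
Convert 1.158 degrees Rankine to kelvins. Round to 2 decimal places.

0.64 K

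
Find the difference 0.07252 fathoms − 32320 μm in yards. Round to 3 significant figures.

0.110 yards

0.07252 fathom = 0.145040 yd and 32320 μm = 0.0353456 yd.
0.145040 − 0.0353456 ≈ 0.110 yd.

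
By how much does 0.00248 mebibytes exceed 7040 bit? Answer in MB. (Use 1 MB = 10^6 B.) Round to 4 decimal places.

0.0017 megabytes

0.00248 MiB = 0.00260047 MB and 7040 bit = 0.000880000 MB.
0.00260047 − 0.000880000 ≈ 0.0017 MB.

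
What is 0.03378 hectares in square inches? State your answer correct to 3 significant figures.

524000 in²

1 hectare = 1.55000 × 10^7 in².
Thus 0.03378 × 1.55000 × 10^7 ≈ 524000 in².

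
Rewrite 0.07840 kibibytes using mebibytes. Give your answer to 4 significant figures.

7.656 × 10^-5 mebibytes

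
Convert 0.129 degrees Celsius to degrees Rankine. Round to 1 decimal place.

°R = (°C + 273.15) × 9/5.
Applying the formula gives 491.9 °R.

491.9 °R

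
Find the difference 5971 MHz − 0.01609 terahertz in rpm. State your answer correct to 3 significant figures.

5971 MHz = 3.58260e+11 rpm and 0.01609 THz = 9.65400e+11 rpm.
3.58260e+11 − 9.65400e+11 ≈ -6.07e+11 rpm.

-6.07e+11 revolutions per minute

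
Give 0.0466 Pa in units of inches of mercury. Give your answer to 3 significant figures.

1 Pa = 0.000295300 inches of mercury.
So 0.0466 × 0.000295300 ≈ 1.38e-5 inHg.

1.38e-5 inHg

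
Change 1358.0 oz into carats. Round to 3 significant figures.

192000 ct

1 ounce = 141.748 carats.
1358.0 × 141.748 ≈ 192000 ct.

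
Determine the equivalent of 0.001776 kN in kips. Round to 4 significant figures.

1 kN = 0.224809 kips.
0.001776 × 0.224809 ≈ 0.0003993 kip.

0.0003993 kip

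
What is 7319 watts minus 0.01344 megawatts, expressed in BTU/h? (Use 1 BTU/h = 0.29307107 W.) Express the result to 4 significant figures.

-20890 BTU/h

7319 W = 24973.5 BTU/h and 0.01344 MW = 45859.2 BTU/h.
24973.5 − 45859.2 ≈ -20890 BTU/h.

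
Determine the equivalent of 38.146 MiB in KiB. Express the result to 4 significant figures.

39060 kibibytes

1 mebibyte = 1024.00 KiB.
Thus 38.146 × 1024.00 ≈ 39060 KiB.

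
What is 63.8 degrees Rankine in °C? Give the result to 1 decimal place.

-237.7 degrees Celsius

°R = (°C + 273.15) × 9/5.
Applying the formula gives -237.7 °C.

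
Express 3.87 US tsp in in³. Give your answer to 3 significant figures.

1 US tsp = 0.300781 cubic inches.
Then 3.87 × 0.300781 ≈ 1.16 in³.

1.16 in³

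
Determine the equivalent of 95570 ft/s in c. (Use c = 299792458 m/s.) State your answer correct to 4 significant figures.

9.717 × 10^-5 c

1 ft/s = 1.01670 × 10^-9 c.
95570 × 1.01670 × 10^-9 ≈ 9.717 × 10^-5 c.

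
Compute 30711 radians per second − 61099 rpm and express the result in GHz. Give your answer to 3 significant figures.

30711 rad/s = 4.88781e-6 GHz and 61099 rpm = 1.01832e-6 GHz.
4.88781e-6 − 1.01832e-6 ≈ 3.87e-6 GHz.

3.87e-6 gigahertz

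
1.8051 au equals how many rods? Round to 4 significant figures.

5.369e+10 rod

1 astronomical unit = 2.97459e+10 rod.
1.8051 × 2.97459e+10 ≈ 5.369e+10 rod.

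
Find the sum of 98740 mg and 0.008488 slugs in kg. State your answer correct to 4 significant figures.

0.2226 kg

98740 mg = 0.0987400 kg and 0.008488 slug = 0.123873 kg.
0.0987400 + 0.123873 ≈ 0.2226 kg.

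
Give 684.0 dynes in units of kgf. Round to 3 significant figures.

0.000697 kilograms-force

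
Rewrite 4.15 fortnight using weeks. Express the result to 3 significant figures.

8.30 wk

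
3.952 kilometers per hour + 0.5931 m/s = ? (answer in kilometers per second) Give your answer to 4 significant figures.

3.952 km/h = 0.00109778 km/s and 0.5931 m/s = 0.000593100 km/s.
0.00109778 + 0.000593100 ≈ 0.001691 km/s.

0.001691 km/s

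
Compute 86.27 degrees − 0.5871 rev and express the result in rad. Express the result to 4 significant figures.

-2.183 radians

86.27 ° = 1.50570 rad and 0.5871 rev = 3.68886 rad.
1.50570 − 3.68886 ≈ -2.183 rad.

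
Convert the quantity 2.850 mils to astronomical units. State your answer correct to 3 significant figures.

4.84 × 10^-16 au

1 mil = 1.69789 × 10^-16 au.
So 2.850 × 1.69789 × 10^-16 ≈ 4.84 × 10^-16 au.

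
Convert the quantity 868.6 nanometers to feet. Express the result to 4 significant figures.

2.850e-6 ft

1 nanometer = 3.28084e-9 ft.
Thus 868.6 × 3.28084e-9 ≈ 2.850e-6 ft.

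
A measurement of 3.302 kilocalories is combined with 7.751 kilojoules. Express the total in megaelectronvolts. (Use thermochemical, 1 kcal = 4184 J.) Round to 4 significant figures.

1.346e+17 MeV

3.302 kcal = 8.62300e+16 MeV and 7.751 kJ = 4.83779e+16 MeV.
8.62300e+16 + 4.83779e+16 ≈ 1.346e+17 MeV.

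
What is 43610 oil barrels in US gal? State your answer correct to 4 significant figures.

1.832e+6 US gallons

1 oil barrel = 42.0000 US gal.
Thus 43610 × 42.0000 ≈ 1.832e+6 US gal.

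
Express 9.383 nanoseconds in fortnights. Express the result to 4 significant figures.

7.757 × 10^-15 fortnight

1 nanosecond = 8.26720 × 10^-16 fortnight.
9.383 × 8.26720 × 10^-16 ≈ 7.757 × 10^-15 fortnight.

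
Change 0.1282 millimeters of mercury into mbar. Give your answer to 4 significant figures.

0.1709 millibar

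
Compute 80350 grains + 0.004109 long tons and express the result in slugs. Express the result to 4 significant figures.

0.6428 slug

80350 gr = 0.356765 slug and 0.004109 long ton = 0.286074 slug.
0.356765 + 0.286074 ≈ 0.6428 slug.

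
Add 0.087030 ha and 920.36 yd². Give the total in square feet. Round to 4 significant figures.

17650 ft²

0.087030 ha = 9367.83 ft² and 920.36 yd² = 8283.24 ft².
9367.83 + 8283.24 ≈ 17650 ft².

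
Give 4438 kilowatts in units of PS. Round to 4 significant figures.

1 kilowatt = 1.35962 PS.
Then 4438 × 1.35962 ≈ 6034 PS.

6034 metric horsepower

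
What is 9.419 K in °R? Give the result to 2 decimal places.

°R = K × 9/5.
Applying the formula gives 16.95 °R.

16.95 degrees Rankine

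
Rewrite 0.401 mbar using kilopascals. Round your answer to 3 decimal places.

0.040 kPa

1 mbar = 0.100000 kPa.
So 0.401 × 0.100000 ≈ 0.040 kPa.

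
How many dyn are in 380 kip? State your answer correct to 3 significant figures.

1.69 × 10^11 dyn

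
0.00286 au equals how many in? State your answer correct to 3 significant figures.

1 astronomical unit = 5.88968e+12 in.
0.00286 × 5.88968e+12 ≈ 1.68e+10 in.

1.68e+10 inches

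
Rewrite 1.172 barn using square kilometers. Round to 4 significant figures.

1.172e-34 km²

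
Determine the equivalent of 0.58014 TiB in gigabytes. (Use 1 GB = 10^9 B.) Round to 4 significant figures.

637.9 GB

1 TiB = 1099.51 GB.
Then 0.58014 × 1099.51 ≈ 637.9 GB.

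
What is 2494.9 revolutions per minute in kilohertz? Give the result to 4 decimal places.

1 revolution per minute = 1.66667e-5 kilohertz.
Then 2494.9 × 1.66667e-5 ≈ 0.0416 kHz.

0.0416 kilohertz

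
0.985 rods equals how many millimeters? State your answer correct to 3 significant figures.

4950 millimeters

1 rod = 5029.20 mm.
Then 0.985 × 5029.20 ≈ 4950 mm.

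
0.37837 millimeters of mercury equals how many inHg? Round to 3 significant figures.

0.0149 inches of mercury

1 millimeter of mercury = 0.0393701 inHg.
Then 0.37837 × 0.0393701 ≈ 0.0149 inHg.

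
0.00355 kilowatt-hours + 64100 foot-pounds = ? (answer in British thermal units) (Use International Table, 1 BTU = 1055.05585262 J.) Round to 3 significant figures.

94.5 BTU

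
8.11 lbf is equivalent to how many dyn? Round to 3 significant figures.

3.61e+6 dynes

1 lbf = 444822 dynes.
8.11 × 444822 ≈ 3.61e+6 dyn.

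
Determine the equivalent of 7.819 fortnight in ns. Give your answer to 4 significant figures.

1 fortnight = 1.20960 × 10^15 ns.
7.819 × 1.20960 × 10^15 ≈ 9.458 × 10^15 ns.

9.458 × 10^15 ns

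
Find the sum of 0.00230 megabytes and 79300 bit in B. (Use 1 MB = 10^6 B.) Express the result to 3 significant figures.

12200 bytes

0.00230 MB = 2300.00 B and 79300 bit = 9912.50 B.
2300.00 + 9912.50 ≈ 12200 B.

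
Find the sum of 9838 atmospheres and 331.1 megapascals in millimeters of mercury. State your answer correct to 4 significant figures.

9.960 × 10^6 mmHg

9838 atm = 7.47688 × 10^6 mmHg and 331.1 MPa = 2.48345 × 10^6 mmHg.
7.47688 × 10^6 + 2.48345 × 10^6 ≈ 9.960 × 10^6 mmHg.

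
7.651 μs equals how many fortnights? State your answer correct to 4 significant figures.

6.325 × 10^-12 fortnight

1 microsecond = 8.26720 × 10^-13 fortnights.
Then 7.651 × 8.26720 × 10^-13 ≈ 6.325 × 10^-12 fortnight.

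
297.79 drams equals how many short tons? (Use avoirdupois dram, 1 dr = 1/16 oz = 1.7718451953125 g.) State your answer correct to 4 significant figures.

1 dr = 1.953125e-6 short tons.
Then 297.79 × 1.953125e-6 ≈ 0.0005816 short ton.

0.0005816 short tons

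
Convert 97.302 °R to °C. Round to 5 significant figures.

-219.09 °C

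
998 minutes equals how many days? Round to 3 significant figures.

0.693 days

1 min = 0.000694444 days.
So 998 × 0.000694444 ≈ 0.693 d.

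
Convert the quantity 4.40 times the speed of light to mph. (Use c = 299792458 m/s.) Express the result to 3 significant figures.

2.95 × 10^9 mph

1 speed of light = 6.70617 × 10^8 mph.
4.40 × 6.70617 × 10^8 ≈ 2.95 × 10^9 mph.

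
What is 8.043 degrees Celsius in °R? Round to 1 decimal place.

506.1 degrees Rankine

°R = (°C + 273.15) × 9/5.
Applying the formula gives 506.1 °R.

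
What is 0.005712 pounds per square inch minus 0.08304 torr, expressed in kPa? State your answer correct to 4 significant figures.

0.005712 psi = 0.0393829 kPa and 0.08304 torr = 0.0110711 kPa.
0.0393829 − 0.0110711 ≈ 0.02831 kPa.

0.02831 kPa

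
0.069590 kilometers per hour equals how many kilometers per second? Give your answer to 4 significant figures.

1.933 × 10^-5 kilometers per second

1 km/h = 0.000277778 km/s.
0.069590 × 0.000277778 ≈ 1.933 × 10^-5 km/s.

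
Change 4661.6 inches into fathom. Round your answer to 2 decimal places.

1 inch = 0.0138889 fathom.
Thus 4661.6 × 0.0138889 ≈ 64.74 fathom.

64.74 fathom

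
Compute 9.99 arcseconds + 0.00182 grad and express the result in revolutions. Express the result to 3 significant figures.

1.23 × 10^-5 revolutions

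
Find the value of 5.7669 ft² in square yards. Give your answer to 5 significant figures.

1 ft² = 0.111111 yd².
So 5.7669 × 0.111111 ≈ 0.64077 yd².

0.64077 yd²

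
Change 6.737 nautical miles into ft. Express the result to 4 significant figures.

40930 feet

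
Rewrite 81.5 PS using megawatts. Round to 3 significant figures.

0.0599 megawatts

1 metric horsepower = 0.000735499 MW.
Then 81.5 × 0.000735499 ≈ 0.0599 MW.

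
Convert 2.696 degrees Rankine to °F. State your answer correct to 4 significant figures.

-457.0 °F

°R = °F + 459.67.
Applying the formula gives -457.0 °F.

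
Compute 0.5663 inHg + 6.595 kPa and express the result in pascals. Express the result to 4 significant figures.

0.5663 inHg = 1917.71 Pa and 6.595 kPa = 6595.00 Pa.
1917.71 + 6595.00 ≈ 8513 Pa.

8513 Pa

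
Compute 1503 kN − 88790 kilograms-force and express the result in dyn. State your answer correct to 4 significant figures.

1503 kN = 1.50300e+11 dyn and 88790 kgf = 8.70732e+10 dyn.
1.50300e+11 − 8.70732e+10 ≈ 6.323e+10 dyn.

6.323e+10 dynes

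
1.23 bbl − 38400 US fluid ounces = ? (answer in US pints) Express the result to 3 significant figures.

-1990 US pints

1.23 bbl = 413.280 US pt and 38400 US fl oz = 2400.00 US pt.
413.280 − 2400.00 ≈ -1990 US pt.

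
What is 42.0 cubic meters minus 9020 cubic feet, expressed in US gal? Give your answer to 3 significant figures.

-56400 US gal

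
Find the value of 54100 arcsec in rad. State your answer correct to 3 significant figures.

1 arcsecond = 4.84814e-6 rad.
54100 × 4.84814e-6 ≈ 0.262 rad.

0.262 rad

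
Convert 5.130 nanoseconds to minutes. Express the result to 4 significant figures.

8.550 × 10^-11 minutes

1 ns = 1.66667 × 10^-11 min.
So 5.130 × 1.66667 × 10^-11 ≈ 8.550 × 10^-11 min.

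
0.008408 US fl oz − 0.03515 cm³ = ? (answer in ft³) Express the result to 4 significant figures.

0.008408 US fl oz = 8.78114 × 10^-6 ft³ and 0.03515 cm³ = 1.24131 × 10^-6 ft³.
8.78114 × 10^-6 − 1.24131 × 10^-6 ≈ 7.540 × 10^-6 ft³.

7.540 × 10^-6 ft³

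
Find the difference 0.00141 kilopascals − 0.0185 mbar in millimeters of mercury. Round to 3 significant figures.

-0.00330 millimeters of mercury

0.00141 kPa = 0.0105759 mmHg and 0.0185 mbar = 0.0138761 mmHg.
0.0105759 − 0.0138761 ≈ -0.00330 mmHg.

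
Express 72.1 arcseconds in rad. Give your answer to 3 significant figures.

1 arcsec = 4.84814e-6 rad.
72.1 × 4.84814e-6 ≈ 0.000350 rad.

0.000350 radians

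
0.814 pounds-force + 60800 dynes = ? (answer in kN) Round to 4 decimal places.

0.0042 kN

0.814 lbf = 0.00362085 kN and 60800 dyn = 0.000608000 kN.
0.00362085 + 0.000608000 ≈ 0.0042 kN.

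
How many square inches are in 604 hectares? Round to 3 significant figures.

1 hectare = 1.55000 × 10^7 in².
So 604 × 1.55000 × 10^7 ≈ 9.36 × 10^9 in².

9.36 × 10^9 in²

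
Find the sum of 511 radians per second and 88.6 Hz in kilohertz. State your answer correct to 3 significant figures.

0.170 kilohertz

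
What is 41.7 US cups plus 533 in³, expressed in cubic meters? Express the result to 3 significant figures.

41.7 US cup = 0.00986573 m³ and 533 in³ = 0.00873431 m³.
0.00986573 + 0.00873431 ≈ 0.0186 m³.

0.0186 m³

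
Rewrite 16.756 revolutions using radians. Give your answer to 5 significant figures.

105.28 radians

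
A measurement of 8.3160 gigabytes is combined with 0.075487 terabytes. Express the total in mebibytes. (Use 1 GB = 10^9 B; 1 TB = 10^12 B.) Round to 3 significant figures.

8.3160 GB = 7930.76 MiB and 0.075487 TB = 71990.0 MiB.
7930.76 + 71990.0 ≈ 79900 MiB.

79900 MiB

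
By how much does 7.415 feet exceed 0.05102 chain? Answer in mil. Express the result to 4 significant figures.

48570 mil

7.415 ft = 88980.0 mil and 0.05102 chain = 40407.8 mil.
88980.0 − 40407.8 ≈ 48570 mil.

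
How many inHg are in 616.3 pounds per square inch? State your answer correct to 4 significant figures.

1255 inches of mercury

1 pound per square inch = 2.03602 inches of mercury.
616.3 × 2.03602 ≈ 1255 inHg.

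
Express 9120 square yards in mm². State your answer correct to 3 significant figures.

1 square yard = 836127 square millimeters.
Thus 9120 × 836127 ≈ 7.63 × 10^9 mm².

7.63 × 10^9 square millimeters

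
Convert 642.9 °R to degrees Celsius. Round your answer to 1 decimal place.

84.0 degrees Celsius

°R = (°C + 273.15) × 9/5.
Applying the formula gives 84.0 °C.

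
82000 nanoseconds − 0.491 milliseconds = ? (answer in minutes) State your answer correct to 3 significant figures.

-6.82 × 10^-6 minutes

82000 ns = 1.36667 × 10^-6 min and 0.491 ms = 8.18333 × 10^-6 min.
1.36667 × 10^-6 − 8.18333 × 10^-6 ≈ -6.82 × 10^-6 min.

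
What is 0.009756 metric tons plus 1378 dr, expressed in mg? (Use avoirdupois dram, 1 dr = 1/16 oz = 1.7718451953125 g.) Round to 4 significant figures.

1.220 × 10^7 mg

0.009756 t = 9.75600 × 10^6 mg and 1378 dr = 2.44160 × 10^6 mg.
9.75600 × 10^6 + 2.44160 × 10^6 ≈ 1.220 × 10^7 mg.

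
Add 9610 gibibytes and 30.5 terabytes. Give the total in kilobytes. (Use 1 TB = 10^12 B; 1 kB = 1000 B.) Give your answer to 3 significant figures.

4.08e+10 kilobytes

9610 GiB = 1.03187e+10 kB and 30.5 TB = 3.05000e+10 kB.
1.03187e+10 + 3.05000e+10 ≈ 4.08e+10 kB.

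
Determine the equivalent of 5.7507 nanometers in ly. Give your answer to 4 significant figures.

1 nm = 1.05700e-25 ly.
Then 5.7507 × 1.05700e-25 ≈ 6.078e-25 ly.

6.078e-25 ly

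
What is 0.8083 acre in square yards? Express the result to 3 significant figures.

1 acre = 4840.00 yd².
So 0.8083 × 4840.00 ≈ 3910 yd².

3910 square yards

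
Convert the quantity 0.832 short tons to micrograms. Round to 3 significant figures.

1 short ton = 9.07185 × 10^11 μg.
0.832 × 9.07185 × 10^11 ≈ 7.55 × 10^11 μg.

7.55 × 10^11 micrograms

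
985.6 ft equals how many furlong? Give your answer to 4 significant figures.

1 foot = 0.00151515 furlongs.
985.6 × 0.00151515 ≈ 1.493 furlong.

1.493 furlongs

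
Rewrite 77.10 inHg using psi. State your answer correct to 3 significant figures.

1 inHg = 0.491154 pounds per square inch.
Thus 77.10 × 0.491154 ≈ 37.9 psi.

37.9 psi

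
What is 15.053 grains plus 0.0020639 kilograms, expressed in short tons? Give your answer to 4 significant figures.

3.350e-6 short ton

15.053 gr = 1.07521e-6 short ton and 0.0020639 kg = 2.27506e-6 short ton.
1.07521e-6 + 2.27506e-6 ≈ 3.350e-6 short ton.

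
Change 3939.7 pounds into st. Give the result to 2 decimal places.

1 pound = 0.0714286 st.
3939.7 × 0.0714286 ≈ 281.41 st.

281.41 st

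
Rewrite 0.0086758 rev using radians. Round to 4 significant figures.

1 rev = 6.28319 rad.
Then 0.0086758 × 6.28319 ≈ 0.05451 rad.

0.05451 radians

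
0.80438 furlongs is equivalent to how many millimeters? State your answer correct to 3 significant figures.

1 furlong = 201168 mm.
So 0.80438 × 201168 ≈ 162000 mm.

162000 millimeters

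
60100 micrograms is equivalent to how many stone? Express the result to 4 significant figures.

1 μg = 1.57473e-10 st.
60100 × 1.57473e-10 ≈ 9.464e-6 st.

9.464e-6 st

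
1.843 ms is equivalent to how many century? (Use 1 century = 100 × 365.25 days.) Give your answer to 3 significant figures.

1 millisecond = 3.16881 × 10^-13 century.
So 1.843 × 3.16881 × 10^-13 ≈ 5.84 × 10^-13 century.

5.84 × 10^-13 century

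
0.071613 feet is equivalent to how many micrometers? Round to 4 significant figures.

21830 μm

1 foot = 304800 μm.
Thus 0.071613 × 304800 ≈ 21830 μm.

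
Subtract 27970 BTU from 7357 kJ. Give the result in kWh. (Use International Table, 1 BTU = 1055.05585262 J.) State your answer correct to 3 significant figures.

-6.15 kilowatt-hours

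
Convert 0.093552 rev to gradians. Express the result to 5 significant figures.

1 revolution = 400.000 grad.
Then 0.093552 × 400.000 ≈ 37.421 grad.

37.421 grad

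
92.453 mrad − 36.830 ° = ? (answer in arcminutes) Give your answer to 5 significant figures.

-1892.0 arcmin

92.453 mrad = 317.830 arcmin and 36.830 ° = 2209.80 arcmin.
317.830 − 2209.80 ≈ -1892.0 arcmin.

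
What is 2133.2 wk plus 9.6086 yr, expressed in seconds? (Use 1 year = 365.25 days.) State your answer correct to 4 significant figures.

2133.2 wk = 1.29016 × 10^9 s and 9.6086 yr = 3.03224 × 10^8 s.
1.29016 × 10^9 + 3.03224 × 10^8 ≈ 1.593 × 10^9 s.

1.593 × 10^9 s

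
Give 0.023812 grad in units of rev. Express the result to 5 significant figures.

1 gradian = 0.00250000 rev.
Then 0.023812 × 0.00250000 ≈ 5.9530 × 10^-5 rev.

5.9530 × 10^-5 rev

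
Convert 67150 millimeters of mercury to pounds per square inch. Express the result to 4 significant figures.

1298 pounds per square inch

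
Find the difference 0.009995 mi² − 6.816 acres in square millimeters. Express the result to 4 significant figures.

-1.696e+9 mm²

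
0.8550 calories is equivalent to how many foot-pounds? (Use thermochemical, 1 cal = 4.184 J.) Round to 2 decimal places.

2.64 ft·lbf

1 calorie = 3.08596 ft·lbf.
Thus 0.8550 × 3.08596 ≈ 2.64 ft·lbf.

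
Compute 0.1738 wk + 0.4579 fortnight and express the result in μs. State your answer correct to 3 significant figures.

6.59e+11 microseconds

0.1738 wk = 1.05114e+11 μs and 0.4579 fortnight = 5.53876e+11 μs.
1.05114e+11 + 5.53876e+11 ≈ 6.59e+11 μs.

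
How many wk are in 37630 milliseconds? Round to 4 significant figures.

6.222e-5 weeks

1 millisecond = 1.65344e-9 wk.
37630 × 1.65344e-9 ≈ 6.222e-5 wk.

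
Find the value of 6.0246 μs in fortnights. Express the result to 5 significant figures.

4.9807 × 10^-12 fortnight

1 μs = 8.26720 × 10^-13 fortnight.
So 6.0246 × 8.26720 × 10^-13 ≈ 4.9807 × 10^-12 fortnight.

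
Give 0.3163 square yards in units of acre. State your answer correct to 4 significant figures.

1 yd² = 0.000206612 acre.
So 0.3163 × 0.000206612 ≈ 6.535e-5 acre.

6.535e-5 acres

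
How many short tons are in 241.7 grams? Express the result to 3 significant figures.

1 gram = 1.10231e-6 short ton.
So 241.7 × 1.10231e-6 ≈ 0.000266 short ton.

0.000266 short ton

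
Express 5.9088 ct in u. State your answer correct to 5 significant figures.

7.1167e+23 atomic mass units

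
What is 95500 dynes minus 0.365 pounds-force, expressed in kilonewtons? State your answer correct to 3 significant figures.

-0.000669 kN

95500 dyn = 0.000955000 kN and 0.365 lbf = 0.00162360 kN.
0.000955000 − 0.00162360 ≈ -0.000669 kN.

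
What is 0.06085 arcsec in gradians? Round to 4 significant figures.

1 arcsecond = 0.000308642 grad.
Then 0.06085 × 0.000308642 ≈ 1.878e-5 grad.

1.878e-5 grad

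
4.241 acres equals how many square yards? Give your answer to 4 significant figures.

20530 square yards

1 acre = 4840.00 yd².
Thus 4.241 × 4840.00 ≈ 20530 yd².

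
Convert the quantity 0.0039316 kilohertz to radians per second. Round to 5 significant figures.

24.703 rad/s

1 kilohertz = 6283.19 rad/s.
Thus 0.0039316 × 6283.19 ≈ 24.703 rad/s.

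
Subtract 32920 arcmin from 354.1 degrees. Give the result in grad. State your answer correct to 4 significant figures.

354.1 ° = 393.444 grad and 32920 arcmin = 609.630 grad.
393.444 − 609.630 ≈ -216.2 grad.

-216.2 grad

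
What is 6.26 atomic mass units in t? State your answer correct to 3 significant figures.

1 u = 1.66054e-30 metric tons.
Thus 6.26 × 1.66054e-30 ≈ 1.04e-29 t.

1.04e-29 metric tons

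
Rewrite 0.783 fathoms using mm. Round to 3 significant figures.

1 fathom = 1828.80 mm.
0.783 × 1828.80 ≈ 1430 mm.

1430 millimeters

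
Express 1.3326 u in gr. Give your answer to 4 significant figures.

1 u = 2.56260e-23 grains.
So 1.3326 × 2.56260e-23 ≈ 3.415e-23 gr.

3.415e-23 grains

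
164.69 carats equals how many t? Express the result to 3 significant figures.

1 ct = 2.00000e-7 t.
Thus 164.69 × 2.00000e-7 ≈ 3.29e-5 t.

3.29e-5 metric tons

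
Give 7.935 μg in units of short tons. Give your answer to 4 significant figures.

1 microgram = 1.10231e-12 short tons.
So 7.935 × 1.10231e-12 ≈ 8.747e-12 short ton.

8.747e-12 short ton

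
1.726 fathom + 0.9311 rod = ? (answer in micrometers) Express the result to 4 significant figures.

7.839e+6 micrometers

1.726 fathom = 3.15651e+6 μm and 0.9311 rod = 4.68269e+6 μm.
3.15651e+6 + 4.68269e+6 ≈ 7.839e+6 μm.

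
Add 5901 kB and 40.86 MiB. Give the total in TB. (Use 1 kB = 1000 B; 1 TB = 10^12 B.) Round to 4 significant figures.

4.875e-5 TB

5901 kB = 5.90100e-6 TB and 40.86 MiB = 4.28448e-5 TB.
5.90100e-6 + 4.28448e-5 ≈ 4.875e-5 TB.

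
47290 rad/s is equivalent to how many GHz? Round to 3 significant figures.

1 radian per second = 1.59155e-10 GHz.
So 47290 × 1.59155e-10 ≈ 7.53e-6 GHz.

7.53e-6 gigahertz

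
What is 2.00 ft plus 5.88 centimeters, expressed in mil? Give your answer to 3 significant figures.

26300 mil

2.00 ft = 24000.0 mil and 5.88 cm = 2314.96 mil.
24000.0 + 2314.96 ≈ 26300 mil.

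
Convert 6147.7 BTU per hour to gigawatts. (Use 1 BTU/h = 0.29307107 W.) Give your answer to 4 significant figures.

1 BTU per hour = 2.93071 × 10^-10 GW.
6147.7 × 2.93071 × 10^-10 ≈ 1.802 × 10^-6 GW.

1.802 × 10^-6 GW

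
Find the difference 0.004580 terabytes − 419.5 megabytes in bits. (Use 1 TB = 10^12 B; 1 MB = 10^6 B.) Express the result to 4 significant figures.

3.328e+10 bits

0.004580 TB = 3.66400e+10 bit and 419.5 MB = 3.35600e+9 bit.
3.66400e+10 − 3.35600e+9 ≈ 3.328e+10 bit.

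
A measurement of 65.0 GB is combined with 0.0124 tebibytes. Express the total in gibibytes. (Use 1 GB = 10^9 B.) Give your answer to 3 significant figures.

65.0 GB = 60.5360 GiB and 0.0124 TiB = 12.6976 GiB.
60.5360 + 12.6976 ≈ 73.2 GiB.

73.2 GiB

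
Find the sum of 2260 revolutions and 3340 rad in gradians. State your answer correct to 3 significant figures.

1.12e+6 grad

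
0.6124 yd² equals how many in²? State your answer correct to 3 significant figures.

1 square yard = 1296.00 in².
0.6124 × 1296.00 ≈ 794 in².

794 square inches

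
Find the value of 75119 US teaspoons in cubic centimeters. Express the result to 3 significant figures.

1 US tsp = 4.92892 cubic centimeters.
Thus 75119 × 4.92892 ≈ 370000 cm³.

370000 cubic centimeters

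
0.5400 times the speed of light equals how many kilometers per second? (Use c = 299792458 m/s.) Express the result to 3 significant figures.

1 speed of light = 299792 km/s.
Thus 0.5400 × 299792 ≈ 162000 km/s.

162000 km/s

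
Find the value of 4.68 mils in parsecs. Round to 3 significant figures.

3.85 × 10^-21 parsecs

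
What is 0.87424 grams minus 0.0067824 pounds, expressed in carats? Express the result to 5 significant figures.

0.87424 g = 4.37120 ct and 0.0067824 lb = 15.3822 ct.
4.37120 − 15.3822 ≈ -11.011 ct.

-11.011 carats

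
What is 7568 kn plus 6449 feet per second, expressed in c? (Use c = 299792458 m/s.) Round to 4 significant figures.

7568 kn = 1.29867e-5 c and 6449 ft/s = 6.55672e-6 c.
1.29867e-5 + 6.55672e-6 ≈ 1.954e-5 c.

1.954e-5 times the speed of light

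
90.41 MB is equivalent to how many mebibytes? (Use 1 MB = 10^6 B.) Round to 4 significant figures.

86.22 MiB

1 MB = 0.953674 mebibytes.
90.41 × 0.953674 ≈ 86.22 MiB.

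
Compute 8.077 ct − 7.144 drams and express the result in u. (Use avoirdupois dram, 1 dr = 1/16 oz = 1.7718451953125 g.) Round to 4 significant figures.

8.077 ct = 9.72817e+23 u and 7.144 dr = 7.62286e+24 u.
9.72817e+23 − 7.62286e+24 ≈ -6.650e+24 u.

-6.650e+24 u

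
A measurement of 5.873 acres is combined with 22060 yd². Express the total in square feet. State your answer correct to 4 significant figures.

454400 square feet

5.873 acre = 255828 ft² and 22060 yd² = 198540 ft².
255828 + 198540 ≈ 454400 ft².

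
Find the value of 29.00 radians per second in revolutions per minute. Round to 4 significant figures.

1 radian per second = 9.54930 revolutions per minute.
29.00 × 9.54930 ≈ 276.9 rpm.

276.9 rpm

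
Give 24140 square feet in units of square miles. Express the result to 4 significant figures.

0.0008659 square miles

1 square foot = 3.58701e-8 square miles.
Then 24140 × 3.58701e-8 ≈ 0.0008659 mi².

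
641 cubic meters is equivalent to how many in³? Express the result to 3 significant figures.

1 cubic meter = 61023.7 in³.
Then 641 × 61023.7 ≈ 3.91e+7 in³.

3.91e+7 cubic inches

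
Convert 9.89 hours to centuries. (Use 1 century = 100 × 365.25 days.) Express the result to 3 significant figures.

1.13 × 10^-5 centuries

1 h = 1.14077 × 10^-6 centuries.
Then 9.89 × 1.14077 × 10^-6 ≈ 1.13 × 10^-5 century.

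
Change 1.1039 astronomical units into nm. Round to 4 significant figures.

1 au = 1.49598e+20 nm.
So 1.1039 × 1.49598e+20 ≈ 1.651e+20 nm.

1.651e+20 nm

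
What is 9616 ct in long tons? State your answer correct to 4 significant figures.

0.001893 long tons

1 ct = 1.96841 × 10^-7 long tons.
Thus 9616 × 1.96841 × 10^-7 ≈ 0.001893 long ton.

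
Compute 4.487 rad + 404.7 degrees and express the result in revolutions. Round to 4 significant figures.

4.487 rad = 0.714128 rev and 404.7 ° = 1.12417 rev.
0.714128 + 1.12417 ≈ 1.838 rev.

1.838 revolutions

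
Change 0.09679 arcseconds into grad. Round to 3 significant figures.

1 arcsec = 0.000308642 grad.
So 0.09679 × 0.000308642 ≈ 2.99e-5 grad.

2.99e-5 grad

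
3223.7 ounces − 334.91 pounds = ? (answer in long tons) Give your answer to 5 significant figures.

3223.7 oz = 0.0899470 long ton and 334.91 lb = 0.149513 long ton.
0.0899470 − 0.149513 ≈ -0.059566 long ton.

-0.059566 long ton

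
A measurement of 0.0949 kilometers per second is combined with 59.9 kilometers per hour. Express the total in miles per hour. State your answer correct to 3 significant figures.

0.0949 km/s = 212.285 mph and 59.9 km/h = 37.2201 mph.
212.285 + 37.2201 ≈ 250 mph.

250 miles per hour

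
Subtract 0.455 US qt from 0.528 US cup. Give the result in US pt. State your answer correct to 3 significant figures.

-0.646 US pt

0.528 US cup = 0.264000 US pt and 0.455 US qt = 0.910000 US pt.
0.264000 − 0.910000 ≈ -0.646 US pt.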